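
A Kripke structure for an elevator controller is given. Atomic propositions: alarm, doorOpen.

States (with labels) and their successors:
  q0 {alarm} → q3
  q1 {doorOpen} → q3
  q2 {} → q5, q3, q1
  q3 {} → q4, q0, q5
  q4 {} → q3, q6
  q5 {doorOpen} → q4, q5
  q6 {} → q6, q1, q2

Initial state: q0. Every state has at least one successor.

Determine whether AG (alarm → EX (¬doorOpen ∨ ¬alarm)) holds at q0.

States satisfying alarm → EX (¬doorOpen ∨ ¬alarm): {q0, q1, q2, q3, q4, q5, q6}.
States satisfying AG (alarm → EX (¬doorOpen ∨ ¬alarm)): {q0, q1, q2, q3, q4, q5, q6}.
Every state reachable from q0 satisfies alarm → EX (¬doorOpen ∨ ¬alarm).
q0 ∈ Sat(AG (alarm → EX (¬doorOpen ∨ ¬alarm))).

Satisfied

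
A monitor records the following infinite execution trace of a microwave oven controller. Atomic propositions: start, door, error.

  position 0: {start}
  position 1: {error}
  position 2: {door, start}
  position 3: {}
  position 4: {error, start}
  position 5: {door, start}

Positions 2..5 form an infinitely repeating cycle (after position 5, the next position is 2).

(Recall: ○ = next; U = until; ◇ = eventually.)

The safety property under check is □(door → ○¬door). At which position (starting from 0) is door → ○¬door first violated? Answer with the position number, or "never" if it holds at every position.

Check door → ○¬door at each position in order: 0 ✓, 1 ✓, 2 ✓, 3 ✓, 4 ✓.
At position 5 the labels are {door, start} and the next position 2 has {door, start}, so door → ○¬door is false there. This is the first violation.

5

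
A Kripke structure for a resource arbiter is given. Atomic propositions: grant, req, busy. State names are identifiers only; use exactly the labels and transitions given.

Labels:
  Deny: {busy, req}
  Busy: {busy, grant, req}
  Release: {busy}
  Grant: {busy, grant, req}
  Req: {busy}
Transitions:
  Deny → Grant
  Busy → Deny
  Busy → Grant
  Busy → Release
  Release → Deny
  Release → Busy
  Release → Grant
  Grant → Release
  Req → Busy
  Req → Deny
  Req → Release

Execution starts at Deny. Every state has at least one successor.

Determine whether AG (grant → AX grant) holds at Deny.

States satisfying grant → AX grant: {Deny, Release, Req}.
States satisfying AG (grant → AX grant): ∅.
Busy is reachable from Deny and violates grant → AX grant, so AG fails at Deny.
Deny ∉ Sat(AG (grant → AX grant)).

No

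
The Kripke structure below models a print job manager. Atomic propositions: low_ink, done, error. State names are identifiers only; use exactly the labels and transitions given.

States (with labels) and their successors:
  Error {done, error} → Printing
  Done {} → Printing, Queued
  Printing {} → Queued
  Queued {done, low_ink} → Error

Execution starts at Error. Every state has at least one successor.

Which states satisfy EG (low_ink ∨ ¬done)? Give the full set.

States satisfying low_ink ∨ ¬done: {Done, Printing, Queued}.
States satisfying EG (low_ink ∨ ¬done): ∅.

none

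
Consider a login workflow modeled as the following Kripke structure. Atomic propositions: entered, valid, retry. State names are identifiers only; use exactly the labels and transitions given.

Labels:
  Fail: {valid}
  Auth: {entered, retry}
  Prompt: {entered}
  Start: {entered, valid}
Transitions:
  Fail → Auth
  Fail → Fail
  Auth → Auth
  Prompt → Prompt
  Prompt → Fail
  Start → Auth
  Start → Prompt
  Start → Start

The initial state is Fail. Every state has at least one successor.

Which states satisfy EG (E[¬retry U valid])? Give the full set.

States satisfying E[¬retry U valid]: {Fail, Prompt, Start}.
States satisfying EG (E[¬retry U valid]): {Fail, Prompt, Start}.

{Fail, Prompt, Start}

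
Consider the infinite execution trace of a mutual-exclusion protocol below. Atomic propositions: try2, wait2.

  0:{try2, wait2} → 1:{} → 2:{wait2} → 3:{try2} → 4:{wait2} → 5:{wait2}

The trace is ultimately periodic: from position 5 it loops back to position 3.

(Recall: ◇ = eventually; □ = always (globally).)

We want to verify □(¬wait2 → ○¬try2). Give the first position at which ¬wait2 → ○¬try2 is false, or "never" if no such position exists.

¬wait2 → ○¬try2 holds at every position 0..5, and those are all the positions the trace ever visits, so the invariant □(¬wait2 → ○¬try2) is never violated.

never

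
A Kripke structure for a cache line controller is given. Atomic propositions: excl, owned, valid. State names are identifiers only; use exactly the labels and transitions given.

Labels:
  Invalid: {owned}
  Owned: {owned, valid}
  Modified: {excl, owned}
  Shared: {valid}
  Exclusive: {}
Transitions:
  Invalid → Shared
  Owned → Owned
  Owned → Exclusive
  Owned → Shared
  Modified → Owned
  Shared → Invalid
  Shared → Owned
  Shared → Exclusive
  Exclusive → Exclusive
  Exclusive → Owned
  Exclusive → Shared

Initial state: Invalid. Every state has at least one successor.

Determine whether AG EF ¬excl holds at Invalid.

States satisfying EF ¬excl: {Invalid, Owned, Modified, Shared, Exclusive}.
States satisfying AG EF ¬excl: {Invalid, Owned, Modified, Shared, Exclusive}.
Every state reachable from Invalid satisfies EF ¬excl.
Invalid ∈ Sat(AG EF ¬excl).

Holds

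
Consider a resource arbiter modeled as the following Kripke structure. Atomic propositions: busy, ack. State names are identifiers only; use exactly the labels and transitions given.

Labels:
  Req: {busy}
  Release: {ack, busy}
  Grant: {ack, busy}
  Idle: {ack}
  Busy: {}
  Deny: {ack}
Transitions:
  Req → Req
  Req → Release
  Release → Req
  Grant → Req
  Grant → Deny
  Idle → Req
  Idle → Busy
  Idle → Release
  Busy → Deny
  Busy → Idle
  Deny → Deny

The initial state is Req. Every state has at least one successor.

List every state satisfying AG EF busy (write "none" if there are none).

{Req, Release}

States satisfying EF busy: {Req, Release, Grant, Idle, Busy}.
States satisfying AG EF busy: {Req, Release}.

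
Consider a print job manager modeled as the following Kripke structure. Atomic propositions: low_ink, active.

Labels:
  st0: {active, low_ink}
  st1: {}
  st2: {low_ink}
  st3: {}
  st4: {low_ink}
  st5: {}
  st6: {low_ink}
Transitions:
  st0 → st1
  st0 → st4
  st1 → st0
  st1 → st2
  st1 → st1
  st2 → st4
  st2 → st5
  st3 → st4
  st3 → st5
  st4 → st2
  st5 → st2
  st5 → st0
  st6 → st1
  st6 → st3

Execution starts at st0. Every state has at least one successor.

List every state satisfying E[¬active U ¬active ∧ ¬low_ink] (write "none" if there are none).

{st1, st2, st3, st4, st5, st6}

States satisfying ¬active: {st1, st2, st3, st4, st5, st6}.
States satisfying ¬active ∧ ¬low_ink: {st1, st3, st5}.
States satisfying E[¬active U ¬active ∧ ¬low_ink]: {st1, st2, st3, st4, st5, st6}.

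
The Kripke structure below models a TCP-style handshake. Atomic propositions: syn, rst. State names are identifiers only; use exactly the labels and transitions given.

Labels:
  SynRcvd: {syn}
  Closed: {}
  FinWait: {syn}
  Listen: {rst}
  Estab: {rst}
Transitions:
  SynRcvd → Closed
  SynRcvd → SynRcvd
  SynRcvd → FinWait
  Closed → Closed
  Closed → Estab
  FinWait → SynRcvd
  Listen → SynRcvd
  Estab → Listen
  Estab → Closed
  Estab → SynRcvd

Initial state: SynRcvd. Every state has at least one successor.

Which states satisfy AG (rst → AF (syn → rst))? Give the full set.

States satisfying rst → AF (syn → rst): {SynRcvd, Closed, FinWait, Listen, Estab}.
States satisfying AG (rst → AF (syn → rst)): {SynRcvd, Closed, FinWait, Listen, Estab}.

{SynRcvd, Closed, FinWait, Listen, Estab}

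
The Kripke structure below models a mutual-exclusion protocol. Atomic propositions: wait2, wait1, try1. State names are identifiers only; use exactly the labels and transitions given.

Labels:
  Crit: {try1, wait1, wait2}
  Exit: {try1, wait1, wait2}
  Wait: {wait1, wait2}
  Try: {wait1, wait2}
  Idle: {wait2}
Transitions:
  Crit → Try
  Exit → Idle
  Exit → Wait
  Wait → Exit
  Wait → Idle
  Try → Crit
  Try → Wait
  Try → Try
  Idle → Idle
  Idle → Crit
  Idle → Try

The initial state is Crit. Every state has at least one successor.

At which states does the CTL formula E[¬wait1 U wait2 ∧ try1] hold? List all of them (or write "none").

{Crit, Exit, Idle}

States satisfying ¬wait1: {Idle}.
States satisfying wait2 ∧ try1: {Crit, Exit}.
States satisfying E[¬wait1 U wait2 ∧ try1]: {Crit, Exit, Idle}.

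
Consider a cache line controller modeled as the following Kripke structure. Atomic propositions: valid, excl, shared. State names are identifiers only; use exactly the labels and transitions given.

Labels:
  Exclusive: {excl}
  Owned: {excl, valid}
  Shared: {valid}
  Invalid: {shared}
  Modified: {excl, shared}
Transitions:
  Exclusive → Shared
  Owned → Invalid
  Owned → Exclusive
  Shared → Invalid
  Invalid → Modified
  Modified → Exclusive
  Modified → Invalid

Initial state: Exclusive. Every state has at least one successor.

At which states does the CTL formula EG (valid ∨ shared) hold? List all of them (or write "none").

States satisfying valid ∨ shared: {Owned, Shared, Invalid, Modified}.
States satisfying EG (valid ∨ shared): {Owned, Shared, Invalid, Modified}.

{Owned, Shared, Invalid, Modified}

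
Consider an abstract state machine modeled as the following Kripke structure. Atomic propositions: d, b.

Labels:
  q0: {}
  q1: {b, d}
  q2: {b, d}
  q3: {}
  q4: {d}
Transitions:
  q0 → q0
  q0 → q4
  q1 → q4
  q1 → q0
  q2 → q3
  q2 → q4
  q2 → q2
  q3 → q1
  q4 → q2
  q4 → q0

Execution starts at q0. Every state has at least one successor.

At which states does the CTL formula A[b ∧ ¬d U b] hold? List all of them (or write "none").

States satisfying b ∧ ¬d: ∅.
States satisfying b: {q1, q2}.
States satisfying A[b ∧ ¬d U b]: {q1, q2}.

{q1, q2}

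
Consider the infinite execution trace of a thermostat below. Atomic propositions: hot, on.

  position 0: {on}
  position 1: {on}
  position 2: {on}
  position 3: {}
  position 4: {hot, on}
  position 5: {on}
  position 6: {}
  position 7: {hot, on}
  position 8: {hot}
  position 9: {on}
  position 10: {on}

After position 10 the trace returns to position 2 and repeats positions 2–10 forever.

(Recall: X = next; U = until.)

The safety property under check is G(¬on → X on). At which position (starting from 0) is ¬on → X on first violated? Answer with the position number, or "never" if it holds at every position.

¬on → X on holds at every position 0..10, and those are all the positions the trace ever visits, so the invariant G(¬on → X on) is never violated.

never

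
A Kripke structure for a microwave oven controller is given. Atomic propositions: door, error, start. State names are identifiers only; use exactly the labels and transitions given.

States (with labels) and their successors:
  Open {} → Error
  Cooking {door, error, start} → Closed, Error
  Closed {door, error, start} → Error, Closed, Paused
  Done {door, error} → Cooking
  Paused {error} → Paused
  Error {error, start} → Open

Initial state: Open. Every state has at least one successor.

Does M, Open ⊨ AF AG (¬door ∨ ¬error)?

Satisfied

States satisfying AG (¬door ∨ ¬error): {Open, Paused, Error}.
States satisfying AF AG (¬door ∨ ¬error): {Open, Paused, Error}.
Open ∈ Sat(AF AG (¬door ∨ ¬error)).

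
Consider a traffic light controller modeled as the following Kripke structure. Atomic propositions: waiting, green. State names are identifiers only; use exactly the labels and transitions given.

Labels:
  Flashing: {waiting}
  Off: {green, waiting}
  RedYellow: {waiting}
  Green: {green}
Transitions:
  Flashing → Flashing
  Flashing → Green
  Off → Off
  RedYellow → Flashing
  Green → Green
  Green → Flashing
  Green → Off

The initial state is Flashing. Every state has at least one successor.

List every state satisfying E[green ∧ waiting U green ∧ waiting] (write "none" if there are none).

States satisfying green ∧ waiting: {Off}.
States satisfying E[green ∧ waiting U green ∧ waiting]: {Off}.

{Off}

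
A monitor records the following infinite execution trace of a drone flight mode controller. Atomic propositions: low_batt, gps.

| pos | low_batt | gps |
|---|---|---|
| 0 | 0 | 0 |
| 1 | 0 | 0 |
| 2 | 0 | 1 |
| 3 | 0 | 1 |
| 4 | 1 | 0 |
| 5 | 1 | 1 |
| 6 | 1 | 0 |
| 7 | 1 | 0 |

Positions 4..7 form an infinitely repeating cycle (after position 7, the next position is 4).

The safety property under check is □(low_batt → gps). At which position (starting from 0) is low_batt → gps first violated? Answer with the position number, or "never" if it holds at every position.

Check low_batt → gps at each position in order: 0 ✓, 1 ✓, 2 ✓, 3 ✓.
At position 4 the labels are {low_batt}, so low_batt → gps is false there. This is the first violation.

4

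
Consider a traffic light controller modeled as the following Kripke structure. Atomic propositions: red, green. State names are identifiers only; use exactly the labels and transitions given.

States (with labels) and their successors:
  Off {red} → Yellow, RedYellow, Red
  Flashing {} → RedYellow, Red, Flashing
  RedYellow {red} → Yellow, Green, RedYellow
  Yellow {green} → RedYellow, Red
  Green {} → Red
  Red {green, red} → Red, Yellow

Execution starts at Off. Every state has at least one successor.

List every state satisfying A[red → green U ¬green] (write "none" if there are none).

States satisfying red → green: {Flashing, Yellow, Green, Red}.
States satisfying ¬green: {Off, Flashing, RedYellow, Green}.
States satisfying A[red → green U ¬green]: {Off, Flashing, RedYellow, Green}.

{Off, Flashing, RedYellow, Green}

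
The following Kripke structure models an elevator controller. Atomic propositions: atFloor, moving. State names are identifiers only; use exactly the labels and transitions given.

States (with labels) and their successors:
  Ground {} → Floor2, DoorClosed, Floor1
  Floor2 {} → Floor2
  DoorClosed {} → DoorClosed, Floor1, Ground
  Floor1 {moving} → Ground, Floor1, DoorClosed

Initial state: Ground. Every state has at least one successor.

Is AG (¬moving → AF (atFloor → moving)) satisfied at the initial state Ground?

States satisfying ¬moving → AF (atFloor → moving): {Ground, Floor2, DoorClosed, Floor1}.
States satisfying AG (¬moving → AF (atFloor → moving)): {Ground, Floor2, DoorClosed, Floor1}.
Every state reachable from Ground satisfies ¬moving → AF (atFloor → moving).
Ground ∈ Sat(AG (¬moving → AF (atFloor → moving))).

Satisfied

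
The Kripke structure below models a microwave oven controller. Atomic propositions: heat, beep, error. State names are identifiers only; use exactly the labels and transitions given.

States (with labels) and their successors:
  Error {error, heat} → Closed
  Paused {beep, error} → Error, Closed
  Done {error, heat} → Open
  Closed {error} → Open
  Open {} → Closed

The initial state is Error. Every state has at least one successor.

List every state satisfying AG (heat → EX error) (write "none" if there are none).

{Error, Paused, Closed, Open}

States satisfying heat → EX error: {Error, Paused, Closed, Open}.
States satisfying AG (heat → EX error): {Error, Paused, Closed, Open}.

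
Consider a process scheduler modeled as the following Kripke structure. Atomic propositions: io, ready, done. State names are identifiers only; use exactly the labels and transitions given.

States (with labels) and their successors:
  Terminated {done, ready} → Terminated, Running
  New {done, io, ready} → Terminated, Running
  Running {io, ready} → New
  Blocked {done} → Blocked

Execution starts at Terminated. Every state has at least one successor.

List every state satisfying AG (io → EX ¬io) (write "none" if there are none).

{Blocked}

States satisfying io → EX ¬io: {Terminated, New, Blocked}.
States satisfying AG (io → EX ¬io): {Blocked}.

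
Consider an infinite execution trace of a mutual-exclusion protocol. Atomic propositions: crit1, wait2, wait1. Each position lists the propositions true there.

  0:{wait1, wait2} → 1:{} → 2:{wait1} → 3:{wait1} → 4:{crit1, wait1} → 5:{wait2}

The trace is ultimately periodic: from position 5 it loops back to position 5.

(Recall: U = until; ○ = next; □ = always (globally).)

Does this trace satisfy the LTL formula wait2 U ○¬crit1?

Walking from position 0: ○¬crit1 first holds at position 0, and wait2 holds at every earlier position along the way, so wait2 U ○¬crit1 holds.

Satisfied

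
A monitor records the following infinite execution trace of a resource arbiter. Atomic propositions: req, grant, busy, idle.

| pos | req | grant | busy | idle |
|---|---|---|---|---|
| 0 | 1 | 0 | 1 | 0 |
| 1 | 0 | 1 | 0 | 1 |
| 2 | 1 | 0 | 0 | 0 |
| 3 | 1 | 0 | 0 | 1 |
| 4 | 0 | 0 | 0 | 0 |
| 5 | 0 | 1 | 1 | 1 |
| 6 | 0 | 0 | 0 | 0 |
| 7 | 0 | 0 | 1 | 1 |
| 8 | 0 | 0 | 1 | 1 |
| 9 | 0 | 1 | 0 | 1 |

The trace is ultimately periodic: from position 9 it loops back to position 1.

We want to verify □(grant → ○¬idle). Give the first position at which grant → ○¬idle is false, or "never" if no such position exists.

9

Check grant → ○¬idle at each position in order: 0 ✓, 1 ✓, 2 ✓, 3 ✓, 4 ✓, 5 ✓, 6 ✓, 7 ✓, 8 ✓.
At position 9 the labels are {grant, idle} and the next position 1 has {grant, idle}, so grant → ○¬idle is false there. This is the first violation.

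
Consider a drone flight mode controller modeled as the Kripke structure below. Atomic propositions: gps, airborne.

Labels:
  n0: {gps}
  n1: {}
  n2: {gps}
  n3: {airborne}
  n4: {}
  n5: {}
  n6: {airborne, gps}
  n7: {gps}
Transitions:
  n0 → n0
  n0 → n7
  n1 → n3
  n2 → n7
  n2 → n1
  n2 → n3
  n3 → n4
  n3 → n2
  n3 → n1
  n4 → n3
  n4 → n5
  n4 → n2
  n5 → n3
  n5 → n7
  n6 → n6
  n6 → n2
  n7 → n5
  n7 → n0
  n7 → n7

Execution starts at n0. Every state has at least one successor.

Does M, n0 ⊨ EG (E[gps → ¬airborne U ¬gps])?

States satisfying E[gps → ¬airborne U ¬gps]: {n0, n1, n2, n3, n4, n5, n7}.
States satisfying EG (E[gps → ¬airborne U ¬gps]): {n0, n1, n2, n3, n4, n5, n7}.
n0 ∈ Sat(EG (E[gps → ¬airborne U ¬gps])).

Satisfied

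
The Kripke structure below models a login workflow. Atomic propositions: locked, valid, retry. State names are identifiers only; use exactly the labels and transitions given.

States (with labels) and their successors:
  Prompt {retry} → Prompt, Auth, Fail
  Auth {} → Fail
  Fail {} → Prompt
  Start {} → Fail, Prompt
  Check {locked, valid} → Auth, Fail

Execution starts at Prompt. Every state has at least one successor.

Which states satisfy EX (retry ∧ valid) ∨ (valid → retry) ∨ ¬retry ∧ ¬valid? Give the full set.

{Prompt, Auth, Fail, Start}

States satisfying retry ∧ valid: ∅.
States satisfying EX (retry ∧ valid): ∅.
States satisfying valid → retry: {Prompt, Auth, Fail, Start}.
States satisfying ¬retry: {Auth, Fail, Start, Check}.
States satisfying ¬valid: {Prompt, Auth, Fail, Start}.
States satisfying ¬retry ∧ ¬valid: {Auth, Fail, Start}.
States satisfying (valid → retry) ∨ ¬retry ∧ ¬valid: {Prompt, Auth, Fail, Start}.
States satisfying EX (retry ∧ valid) ∨ (valid → retry) ∨ ¬retry ∧ ¬valid: {Prompt, Auth, Fail, Start}.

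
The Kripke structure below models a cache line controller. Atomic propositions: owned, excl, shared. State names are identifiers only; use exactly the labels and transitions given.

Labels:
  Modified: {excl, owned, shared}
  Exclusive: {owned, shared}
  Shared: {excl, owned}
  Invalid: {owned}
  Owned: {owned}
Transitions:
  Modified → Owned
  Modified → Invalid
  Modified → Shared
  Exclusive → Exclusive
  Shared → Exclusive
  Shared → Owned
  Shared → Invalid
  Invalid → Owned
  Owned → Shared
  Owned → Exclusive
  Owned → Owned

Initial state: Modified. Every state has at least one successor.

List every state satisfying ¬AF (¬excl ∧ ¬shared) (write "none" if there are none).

{Modified, Exclusive, Shared}

States satisfying ¬excl ∧ ¬shared: {Invalid, Owned}.
States satisfying AF (¬excl ∧ ¬shared): {Invalid, Owned}.
States satisfying ¬AF (¬excl ∧ ¬shared): {Modified, Exclusive, Shared}.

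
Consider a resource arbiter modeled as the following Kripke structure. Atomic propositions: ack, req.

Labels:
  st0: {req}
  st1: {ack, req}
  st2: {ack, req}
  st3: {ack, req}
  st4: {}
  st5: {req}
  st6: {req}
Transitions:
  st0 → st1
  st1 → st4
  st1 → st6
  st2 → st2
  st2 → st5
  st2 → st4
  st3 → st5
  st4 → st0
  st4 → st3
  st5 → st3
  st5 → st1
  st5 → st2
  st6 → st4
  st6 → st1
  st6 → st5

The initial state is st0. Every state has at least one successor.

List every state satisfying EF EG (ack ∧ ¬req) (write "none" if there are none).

none

States satisfying EG (ack ∧ ¬req): ∅.
States satisfying EF EG (ack ∧ ¬req): ∅.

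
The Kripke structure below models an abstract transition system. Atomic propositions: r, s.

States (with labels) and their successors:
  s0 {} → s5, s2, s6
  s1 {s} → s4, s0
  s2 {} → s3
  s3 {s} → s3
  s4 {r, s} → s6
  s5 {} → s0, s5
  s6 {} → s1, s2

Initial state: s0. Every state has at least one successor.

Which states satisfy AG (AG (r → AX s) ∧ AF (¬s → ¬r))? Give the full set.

States satisfying AG (r → AX s) ∧ AF (¬s → ¬r): {s2, s3}.
States satisfying AG (AG (r → AX s) ∧ AF (¬s → ¬r)): {s2, s3}.

{s2, s3}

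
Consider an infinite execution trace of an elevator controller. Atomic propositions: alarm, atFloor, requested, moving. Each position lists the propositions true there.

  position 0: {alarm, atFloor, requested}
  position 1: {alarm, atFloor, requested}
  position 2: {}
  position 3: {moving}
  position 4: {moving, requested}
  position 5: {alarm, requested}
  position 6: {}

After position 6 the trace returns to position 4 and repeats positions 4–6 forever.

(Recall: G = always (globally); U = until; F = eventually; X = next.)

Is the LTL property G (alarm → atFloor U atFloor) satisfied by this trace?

No

alarm → atFloor U atFloor must hold at every position from 0 onward. It fails at position 5, so G (alarm → atFloor U atFloor) is false.
Positions where alarm holds: 0, 1, 5.
Check atFloor U atFloor at each: 0→ok, 1→ok, 5→fails.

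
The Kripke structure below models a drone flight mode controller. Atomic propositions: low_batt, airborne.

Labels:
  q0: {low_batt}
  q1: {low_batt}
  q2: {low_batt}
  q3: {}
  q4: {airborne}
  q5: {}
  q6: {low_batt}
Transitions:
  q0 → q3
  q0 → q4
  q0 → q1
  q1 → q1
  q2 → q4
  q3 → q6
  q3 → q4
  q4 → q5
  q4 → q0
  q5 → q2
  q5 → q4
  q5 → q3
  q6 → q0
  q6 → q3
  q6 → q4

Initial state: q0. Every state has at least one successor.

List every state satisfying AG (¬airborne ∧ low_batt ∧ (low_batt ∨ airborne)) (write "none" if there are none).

{q1}

States satisfying ¬airborne ∧ low_batt ∧ (low_batt ∨ airborne): {q0, q1, q2, q6}.
States satisfying AG (¬airborne ∧ low_batt ∧ (low_batt ∨ airborne)): {q1}.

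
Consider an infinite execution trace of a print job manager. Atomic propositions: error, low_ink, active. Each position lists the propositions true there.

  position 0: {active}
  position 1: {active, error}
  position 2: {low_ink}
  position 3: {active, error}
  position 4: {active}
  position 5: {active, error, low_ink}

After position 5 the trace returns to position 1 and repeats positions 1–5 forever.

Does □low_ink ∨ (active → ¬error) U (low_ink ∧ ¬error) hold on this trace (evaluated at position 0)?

low_ink must hold at every position from 0 onward. It fails at position 0, so □low_ink is false.
Walking from position 0: at position 1, low_ink ∧ ¬error has not yet held and active → ¬error fails, so (active → ¬error) U (low_ink ∧ ¬error) is false.
At position 0: □low_ink is false; (active → ¬error) U (low_ink ∧ ¬error) is false; so □low_ink ∨ (active → ¬error) U (low_ink ∧ ¬error) is false.

No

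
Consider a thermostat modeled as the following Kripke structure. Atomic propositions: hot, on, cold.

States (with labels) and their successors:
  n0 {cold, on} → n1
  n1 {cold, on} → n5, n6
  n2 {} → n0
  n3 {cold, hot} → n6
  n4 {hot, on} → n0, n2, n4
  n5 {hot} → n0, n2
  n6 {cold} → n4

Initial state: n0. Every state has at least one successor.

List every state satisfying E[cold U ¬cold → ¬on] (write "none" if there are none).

States satisfying cold: {n0, n1, n3, n6}.
States satisfying ¬cold → ¬on: {n0, n1, n2, n3, n5, n6}.
States satisfying E[cold U ¬cold → ¬on]: {n0, n1, n2, n3, n5, n6}.

{n0, n1, n2, n3, n5, n6}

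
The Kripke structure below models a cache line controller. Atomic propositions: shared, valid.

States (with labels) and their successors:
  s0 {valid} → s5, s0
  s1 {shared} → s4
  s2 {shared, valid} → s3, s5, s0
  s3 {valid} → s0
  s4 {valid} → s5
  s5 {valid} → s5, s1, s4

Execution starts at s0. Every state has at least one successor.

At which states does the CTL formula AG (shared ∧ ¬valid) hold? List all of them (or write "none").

States satisfying shared ∧ ¬valid: {s1}.
States satisfying AG (shared ∧ ¬valid): ∅.

none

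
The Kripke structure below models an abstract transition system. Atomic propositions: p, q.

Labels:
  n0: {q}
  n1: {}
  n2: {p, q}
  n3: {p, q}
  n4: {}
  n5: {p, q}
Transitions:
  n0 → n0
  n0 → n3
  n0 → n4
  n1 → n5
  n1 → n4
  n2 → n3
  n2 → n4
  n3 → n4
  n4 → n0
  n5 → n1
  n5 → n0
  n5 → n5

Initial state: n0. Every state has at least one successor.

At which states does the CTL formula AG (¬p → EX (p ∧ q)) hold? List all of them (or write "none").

States satisfying ¬p → EX (p ∧ q): {n0, n1, n2, n3, n5}.
States satisfying AG (¬p → EX (p ∧ q)): ∅.

none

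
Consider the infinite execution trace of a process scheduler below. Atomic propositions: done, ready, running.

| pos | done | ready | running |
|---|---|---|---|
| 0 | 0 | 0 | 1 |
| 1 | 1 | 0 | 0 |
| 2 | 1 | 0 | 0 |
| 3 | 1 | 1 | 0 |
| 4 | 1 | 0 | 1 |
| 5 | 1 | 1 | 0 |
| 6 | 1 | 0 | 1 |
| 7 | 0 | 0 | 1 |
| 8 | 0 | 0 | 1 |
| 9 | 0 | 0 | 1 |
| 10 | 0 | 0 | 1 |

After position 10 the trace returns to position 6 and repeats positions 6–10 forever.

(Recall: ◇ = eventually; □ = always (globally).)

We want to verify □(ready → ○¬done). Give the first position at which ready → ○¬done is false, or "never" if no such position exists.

Check ready → ○¬done at each position in order: 0 ✓, 1 ✓, 2 ✓.
At position 3 the labels are {done, ready} and the next position 4 has {done, running}, so ready → ○¬done is false there. This is the first violation.

3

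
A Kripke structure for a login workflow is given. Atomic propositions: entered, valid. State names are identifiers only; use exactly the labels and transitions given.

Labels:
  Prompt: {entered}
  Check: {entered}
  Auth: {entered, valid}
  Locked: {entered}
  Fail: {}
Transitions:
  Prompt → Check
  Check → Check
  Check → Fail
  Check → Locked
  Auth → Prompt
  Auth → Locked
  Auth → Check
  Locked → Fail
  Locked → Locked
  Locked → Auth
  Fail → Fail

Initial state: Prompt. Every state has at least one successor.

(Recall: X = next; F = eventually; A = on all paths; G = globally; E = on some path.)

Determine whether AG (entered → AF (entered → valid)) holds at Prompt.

No

States satisfying entered → AF (entered → valid): {Auth, Fail}.
States satisfying AG (entered → AF (entered → valid)): {Fail}.
Check is reachable from Prompt and violates entered → AF (entered → valid), so AG fails at Prompt.
Prompt ∉ Sat(AG (entered → AF (entered → valid))).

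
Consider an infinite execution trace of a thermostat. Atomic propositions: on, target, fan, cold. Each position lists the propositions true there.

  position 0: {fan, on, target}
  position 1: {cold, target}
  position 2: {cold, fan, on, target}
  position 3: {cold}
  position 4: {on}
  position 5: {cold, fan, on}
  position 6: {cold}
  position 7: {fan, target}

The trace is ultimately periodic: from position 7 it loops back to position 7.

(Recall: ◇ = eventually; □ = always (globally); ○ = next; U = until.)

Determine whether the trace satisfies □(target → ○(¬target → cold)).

target → ○(¬target → cold) holds at every position 0..7, and those are all positions ever visited, so □(target → ○(¬target → cold)) holds.
Positions where target holds: 0, 1, 2, 7.
Check ○(¬target → cold) at each: 0→ok, 1→ok, 2→ok, 7→ok.

Yes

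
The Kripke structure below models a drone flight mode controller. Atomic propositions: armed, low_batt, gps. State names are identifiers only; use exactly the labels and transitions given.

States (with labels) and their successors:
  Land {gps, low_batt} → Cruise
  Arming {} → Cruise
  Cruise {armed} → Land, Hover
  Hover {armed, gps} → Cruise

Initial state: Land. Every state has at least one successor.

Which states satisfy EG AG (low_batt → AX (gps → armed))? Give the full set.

{Land, Arming, Cruise, Hover}

States satisfying AG (low_batt → AX (gps → armed)): {Land, Arming, Cruise, Hover}.
States satisfying EG AG (low_batt → AX (gps → armed)): {Land, Arming, Cruise, Hover}.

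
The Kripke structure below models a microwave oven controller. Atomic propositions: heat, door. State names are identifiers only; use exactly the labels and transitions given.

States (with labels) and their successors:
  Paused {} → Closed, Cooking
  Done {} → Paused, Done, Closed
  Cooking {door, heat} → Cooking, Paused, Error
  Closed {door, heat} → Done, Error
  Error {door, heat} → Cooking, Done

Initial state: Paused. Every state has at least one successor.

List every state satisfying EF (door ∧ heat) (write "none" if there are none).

{Paused, Done, Cooking, Closed, Error}

States satisfying door ∧ heat: {Cooking, Closed, Error}.
States satisfying EF (door ∧ heat): {Paused, Done, Cooking, Closed, Error}.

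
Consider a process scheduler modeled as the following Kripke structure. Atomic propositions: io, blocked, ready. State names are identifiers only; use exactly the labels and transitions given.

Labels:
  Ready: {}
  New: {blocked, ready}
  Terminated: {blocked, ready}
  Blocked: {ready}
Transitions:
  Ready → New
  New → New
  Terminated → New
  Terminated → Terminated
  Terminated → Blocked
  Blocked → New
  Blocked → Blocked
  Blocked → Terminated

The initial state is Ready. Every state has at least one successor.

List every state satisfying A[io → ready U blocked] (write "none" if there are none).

{Ready, New, Terminated}

States satisfying io → ready: {Ready, New, Terminated, Blocked}.
States satisfying blocked: {New, Terminated}.
States satisfying A[io → ready U blocked]: {Ready, New, Terminated}.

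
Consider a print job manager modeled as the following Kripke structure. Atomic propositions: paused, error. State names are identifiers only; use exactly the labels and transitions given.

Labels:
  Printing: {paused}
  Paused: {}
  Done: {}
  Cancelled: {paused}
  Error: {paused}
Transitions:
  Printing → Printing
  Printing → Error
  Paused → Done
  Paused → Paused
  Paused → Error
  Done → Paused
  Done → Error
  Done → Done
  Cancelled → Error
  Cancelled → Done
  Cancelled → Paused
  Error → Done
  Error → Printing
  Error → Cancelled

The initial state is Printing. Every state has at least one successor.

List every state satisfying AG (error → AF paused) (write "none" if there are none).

{Printing, Paused, Done, Cancelled, Error}

States satisfying error → AF paused: {Printing, Paused, Done, Cancelled, Error}.
States satisfying AG (error → AF paused): {Printing, Paused, Done, Cancelled, Error}.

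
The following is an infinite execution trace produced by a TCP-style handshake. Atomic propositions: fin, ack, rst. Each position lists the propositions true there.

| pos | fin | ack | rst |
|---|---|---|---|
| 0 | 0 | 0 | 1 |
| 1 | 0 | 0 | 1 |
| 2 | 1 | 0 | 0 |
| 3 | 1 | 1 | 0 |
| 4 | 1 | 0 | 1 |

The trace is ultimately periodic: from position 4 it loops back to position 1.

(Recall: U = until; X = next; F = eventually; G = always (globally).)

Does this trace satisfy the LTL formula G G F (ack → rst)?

G F (ack → rst) holds at every position 0..4, and those are all positions ever visited, so G G F (ack → rst) holds.

Satisfied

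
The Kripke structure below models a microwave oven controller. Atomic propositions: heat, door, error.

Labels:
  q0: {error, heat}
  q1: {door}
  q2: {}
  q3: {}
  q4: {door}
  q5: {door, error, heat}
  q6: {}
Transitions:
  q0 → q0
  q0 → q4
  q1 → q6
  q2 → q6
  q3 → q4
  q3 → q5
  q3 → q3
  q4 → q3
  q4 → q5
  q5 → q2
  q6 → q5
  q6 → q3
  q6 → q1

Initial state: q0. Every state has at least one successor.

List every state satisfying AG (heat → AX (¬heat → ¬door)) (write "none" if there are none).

States satisfying heat → AX (¬heat → ¬door): {q1, q2, q3, q4, q5, q6}.
States satisfying AG (heat → AX (¬heat → ¬door)): {q1, q2, q3, q4, q5, q6}.

{q1, q2, q3, q4, q5, q6}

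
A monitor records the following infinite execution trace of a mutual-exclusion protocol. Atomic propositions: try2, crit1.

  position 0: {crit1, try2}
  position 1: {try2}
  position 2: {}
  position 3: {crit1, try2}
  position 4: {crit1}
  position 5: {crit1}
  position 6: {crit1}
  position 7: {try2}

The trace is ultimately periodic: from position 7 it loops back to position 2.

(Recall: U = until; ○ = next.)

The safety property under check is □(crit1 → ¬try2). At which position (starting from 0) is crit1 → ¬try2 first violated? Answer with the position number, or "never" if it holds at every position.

At position 0 the labels are {crit1, try2}, so crit1 → ¬try2 is false there. This is the first violation.

0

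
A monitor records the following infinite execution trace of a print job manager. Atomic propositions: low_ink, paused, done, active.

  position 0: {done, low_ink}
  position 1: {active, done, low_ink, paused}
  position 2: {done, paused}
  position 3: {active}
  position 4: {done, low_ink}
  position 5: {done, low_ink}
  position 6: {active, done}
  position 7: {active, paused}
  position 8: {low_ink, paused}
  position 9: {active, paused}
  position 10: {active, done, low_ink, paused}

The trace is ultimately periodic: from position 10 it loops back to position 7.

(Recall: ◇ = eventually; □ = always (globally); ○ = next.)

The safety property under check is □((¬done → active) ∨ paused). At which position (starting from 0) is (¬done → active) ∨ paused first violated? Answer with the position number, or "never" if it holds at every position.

(¬done → active) ∨ paused holds at every position 0..10, and those are all the positions the trace ever visits, so the invariant □((¬done → active) ∨ paused) is never violated.

never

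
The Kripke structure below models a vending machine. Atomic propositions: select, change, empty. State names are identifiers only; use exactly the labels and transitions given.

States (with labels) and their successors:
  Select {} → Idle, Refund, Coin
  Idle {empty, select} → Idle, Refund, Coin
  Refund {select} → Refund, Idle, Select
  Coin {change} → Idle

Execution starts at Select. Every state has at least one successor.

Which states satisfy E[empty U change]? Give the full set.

{Idle, Coin}

States satisfying empty: {Idle}.
States satisfying change: {Coin}.
States satisfying E[empty U change]: {Idle, Coin}.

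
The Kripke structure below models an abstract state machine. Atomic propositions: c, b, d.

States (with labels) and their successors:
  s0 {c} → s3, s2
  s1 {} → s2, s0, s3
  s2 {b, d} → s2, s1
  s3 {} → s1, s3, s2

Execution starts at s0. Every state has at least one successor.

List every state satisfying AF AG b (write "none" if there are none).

States satisfying AG b: ∅.
States satisfying AF AG b: ∅.

none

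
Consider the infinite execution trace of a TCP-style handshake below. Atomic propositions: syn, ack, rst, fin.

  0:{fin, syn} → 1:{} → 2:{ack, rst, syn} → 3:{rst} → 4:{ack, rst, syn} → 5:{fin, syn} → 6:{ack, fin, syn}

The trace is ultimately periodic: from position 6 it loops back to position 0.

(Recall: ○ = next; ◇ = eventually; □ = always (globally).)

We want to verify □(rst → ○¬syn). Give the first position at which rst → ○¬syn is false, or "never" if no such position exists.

Check rst → ○¬syn at each position in order: 0 ✓, 1 ✓, 2 ✓.
At position 3 the labels are {rst} and the next position 4 has {ack, rst, syn}, so rst → ○¬syn is false there. This is the first violation.

3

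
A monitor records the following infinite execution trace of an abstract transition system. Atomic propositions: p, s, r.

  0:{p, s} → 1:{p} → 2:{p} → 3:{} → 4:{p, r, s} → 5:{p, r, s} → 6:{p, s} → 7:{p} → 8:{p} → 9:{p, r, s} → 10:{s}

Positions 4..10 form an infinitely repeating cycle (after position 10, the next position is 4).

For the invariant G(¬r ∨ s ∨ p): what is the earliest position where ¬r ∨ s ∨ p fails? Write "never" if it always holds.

¬r ∨ s ∨ p holds at every position 0..10, and those are all the positions the trace ever visits, so the invariant G(¬r ∨ s ∨ p) is never violated.

never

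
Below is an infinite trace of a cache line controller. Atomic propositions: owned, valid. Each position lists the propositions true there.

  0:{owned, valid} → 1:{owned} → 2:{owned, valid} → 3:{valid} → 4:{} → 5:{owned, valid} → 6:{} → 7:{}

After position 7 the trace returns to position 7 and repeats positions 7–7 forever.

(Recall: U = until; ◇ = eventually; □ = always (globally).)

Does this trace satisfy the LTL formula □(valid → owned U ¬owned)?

valid → owned U ¬owned holds at every position 0..7, and those are all positions ever visited, so □(valid → owned U ¬owned) holds.
Positions where valid holds: 0, 2, 3, 5.
Check owned U ¬owned at each: 0→ok, 2→ok, 3→ok, 5→ok.

Yes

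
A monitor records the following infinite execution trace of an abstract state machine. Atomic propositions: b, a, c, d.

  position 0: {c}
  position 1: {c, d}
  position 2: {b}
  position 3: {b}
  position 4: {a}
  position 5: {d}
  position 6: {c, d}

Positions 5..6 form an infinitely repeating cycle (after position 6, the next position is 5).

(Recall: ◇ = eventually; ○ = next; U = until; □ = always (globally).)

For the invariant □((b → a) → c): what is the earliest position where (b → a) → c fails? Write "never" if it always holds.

4

Check (b → a) → c at each position in order: 0 ✓, 1 ✓, 2 ✓, 3 ✓.
At position 4 the labels are {a}, so (b → a) → c is false there. This is the first violation.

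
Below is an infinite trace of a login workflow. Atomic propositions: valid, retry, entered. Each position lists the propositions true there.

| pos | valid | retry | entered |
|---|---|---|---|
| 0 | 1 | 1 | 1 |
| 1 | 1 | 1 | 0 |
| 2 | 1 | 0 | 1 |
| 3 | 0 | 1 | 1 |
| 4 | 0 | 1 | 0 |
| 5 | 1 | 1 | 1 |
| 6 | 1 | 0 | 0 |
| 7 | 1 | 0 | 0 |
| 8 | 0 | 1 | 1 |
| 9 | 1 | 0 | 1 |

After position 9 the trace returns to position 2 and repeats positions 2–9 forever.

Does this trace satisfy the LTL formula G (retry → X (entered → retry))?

retry → X (entered → retry) must hold at every position from 0 onward. It fails at position 1, so G (retry → X (entered → retry)) is false.
Positions where retry holds: 0, 1, 3, 4, 5, 8.
Check X (entered → retry) at each: 0→ok, 1→fails, 3→ok, 4→ok, 5→ok, 8→fails.

Does not hold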